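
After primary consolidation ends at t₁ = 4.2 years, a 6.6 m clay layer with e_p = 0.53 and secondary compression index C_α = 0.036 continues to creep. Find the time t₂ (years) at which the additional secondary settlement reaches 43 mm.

S_s = C_α·H/(1+e_p)·log₁₀(t₂/t₁) ⇒ log₁₀(t₂/t₁) = S_s·(1+e_p)/(C_α·H).
log₁₀(t₂/t₁) = 0.043 × (1+0.53) / (0.036×6.6) = 0.2769
t₂ = t₁ × 10^0.2769 = 4.2 × 1.892 = 7.946 years

t₂ ≈ 7.95 years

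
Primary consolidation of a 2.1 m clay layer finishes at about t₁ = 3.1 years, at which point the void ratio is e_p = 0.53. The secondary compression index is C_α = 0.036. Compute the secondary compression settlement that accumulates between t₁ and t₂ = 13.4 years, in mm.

S_s ≈ 31.4 mm

Secondary compression: S_s = C_α·H/(1+e_p)·log₁₀(t₂/t₁)
S_s = 0.036×2.1/(1+0.53)×log₁₀(13.4/3.1)
    = 0.04941 × 0.6357 = 0.03141 m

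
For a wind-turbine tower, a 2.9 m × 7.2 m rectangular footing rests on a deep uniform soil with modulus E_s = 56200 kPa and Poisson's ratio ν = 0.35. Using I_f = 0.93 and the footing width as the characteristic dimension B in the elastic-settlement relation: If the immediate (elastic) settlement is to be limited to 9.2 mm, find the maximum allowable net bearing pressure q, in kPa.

S_e = q·B·(1−ν²)/E_s · I_f  ⇒  q = S_e·E_s / (B·(1−ν²)·I_f).
q = 0.0092 × 56200 / (2.9 × 0.8775 × 0.93) = 218.5 kPa

q ≈ 218 kPa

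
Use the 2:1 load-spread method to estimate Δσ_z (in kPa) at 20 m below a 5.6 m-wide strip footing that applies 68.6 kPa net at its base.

Δσ_z ≈ 15 kPa

By the 2:1 method the load spreads at 1 horizontal : 2 vertical, so at depth z the loaded area has grown by z in each plan dimension:
Δσ = qB/(B+z) = 68.6×5.6/(5.6+20) = 15.006 kPa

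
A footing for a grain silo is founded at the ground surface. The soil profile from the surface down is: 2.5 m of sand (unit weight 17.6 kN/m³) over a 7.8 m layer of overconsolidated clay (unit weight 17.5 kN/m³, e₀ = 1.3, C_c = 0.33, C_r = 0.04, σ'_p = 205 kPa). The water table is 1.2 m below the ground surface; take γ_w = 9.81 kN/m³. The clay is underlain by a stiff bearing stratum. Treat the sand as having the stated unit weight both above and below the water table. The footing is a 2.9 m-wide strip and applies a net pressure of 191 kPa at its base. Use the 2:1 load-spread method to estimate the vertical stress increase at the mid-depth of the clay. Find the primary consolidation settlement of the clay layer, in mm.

Mid-depth of clay below the ground surface: z = 2.5 + 7.8/2 = 6.4 m.
Total vertical stress at mid-clay: σ_v = 17.6×2.5 + 17.5×3.9 = 112.25 kPa.
Pore pressure: u = 9.81×(6.4 − 1.2) = 51.012 kPa.
Initial effective stress: σ'_0 = σ_v − u = 112.25 − 51.012 = 61.238 kPa.
Stress increase at mid-clay by the 2:1 spreading method:
Δσ = qB/(B+z) = 191×2.9/(2.9+6.4) = 59.559 kPa
Final effective stress: σ'_f = 61.238 + 59.559 = 120.8 kPa.
σ'_f = 120.8 ≤ σ'_p = 205 kPa, so the clay remains overconsolidated and only the recompression index applies:
S_c = C_r·H/(1+e₀)·log₁₀(σ'_f/σ'_0) = 0.04×7.8/2.3×log₁₀(120.8/61.238)
    = 0.13565 × 0.29505 = 0.04002 m

S_c ≈ 40 mm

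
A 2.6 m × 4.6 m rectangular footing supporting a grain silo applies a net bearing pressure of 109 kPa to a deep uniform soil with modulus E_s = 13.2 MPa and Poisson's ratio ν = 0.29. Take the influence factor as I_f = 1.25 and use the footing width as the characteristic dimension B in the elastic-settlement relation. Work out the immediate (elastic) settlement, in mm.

Immediate (elastic) settlement: S_e = q·B·(1−ν²)/E_s · I_f.
E_s = 13.2 MPa = 13200 kPa.
S_e = 109 × 2.6 × (1 − 0.29²) / 13200 × 1.25
    = 109 × 2.6 × 0.9159 / 13200 × 1.25
    = 0.02458 m = 24.58 mm

S_e ≈ 24.6 mm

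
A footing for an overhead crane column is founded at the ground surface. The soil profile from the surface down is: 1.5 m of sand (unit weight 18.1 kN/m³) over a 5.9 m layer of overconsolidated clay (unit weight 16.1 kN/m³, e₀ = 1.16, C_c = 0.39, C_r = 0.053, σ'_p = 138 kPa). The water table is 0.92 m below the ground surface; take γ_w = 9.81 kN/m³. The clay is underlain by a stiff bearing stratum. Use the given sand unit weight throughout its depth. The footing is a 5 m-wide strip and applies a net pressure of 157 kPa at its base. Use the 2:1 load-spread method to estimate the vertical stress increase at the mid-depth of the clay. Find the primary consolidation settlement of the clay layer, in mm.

S_c ≈ 70.6 mm

Mid-depth of clay below the ground surface: z = 1.5 + 5.9/2 = 4.45 m.
Total vertical stress at mid-clay: σ_v = 18.1×1.5 + 16.1×2.95 = 74.645 kPa.
Pore pressure: u = 9.81×(4.45 − 0.92) = 34.629 kPa.
Initial effective stress: σ'_0 = σ_v − u = 74.645 − 34.629 = 40.016 kPa.
Stress increase at mid-clay by the 2:1 spreading method:
Δσ = qB/(B+z) = 157×5/(5+4.45) = 83.069 kPa
Final effective stress: σ'_f = 40.016 + 83.069 = 123.09 kPa.
σ'_f = 123.09 ≤ σ'_p = 138 kPa, so the clay remains overconsolidated and only the recompression index applies:
S_c = C_r·H/(1+e₀)·log₁₀(σ'_f/σ'_0) = 0.053×5.9/2.16×log₁₀(123.09/40.016)
    = 0.14477 × 0.48799 = 0.07065 m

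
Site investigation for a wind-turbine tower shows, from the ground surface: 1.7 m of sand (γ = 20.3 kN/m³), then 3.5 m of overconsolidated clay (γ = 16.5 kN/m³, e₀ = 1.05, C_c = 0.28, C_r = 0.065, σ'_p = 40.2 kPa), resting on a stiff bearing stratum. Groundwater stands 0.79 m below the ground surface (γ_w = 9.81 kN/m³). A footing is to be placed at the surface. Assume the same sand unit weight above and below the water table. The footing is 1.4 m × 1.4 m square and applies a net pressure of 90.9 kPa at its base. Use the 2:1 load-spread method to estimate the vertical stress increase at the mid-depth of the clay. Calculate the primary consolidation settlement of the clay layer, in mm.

S_c ≈ 26.4 mm

Mid-depth of clay below the ground surface: z = 1.7 + 3.5/2 = 3.45 m.
Total vertical stress at mid-clay: σ_v = 20.3×1.7 + 16.5×1.75 = 63.385 kPa.
Pore pressure: u = 9.81×(3.45 − 0.79) = 26.095 kPa.
Initial effective stress: σ'_0 = σ_v − u = 63.385 − 26.095 = 37.29 kPa.
Stress increase at mid-clay by the 2:1 spreading method:
Δσ = qBL/((B+z)(L+z)) = 90.9×1.4×1.4/((1.4+3.45)(1.4+3.45)) = 7.5742 kPa
Final effective stress: σ'_f = 37.29 + 7.5742 = 44.864 kPa.
σ'_f = 44.864 > σ'_p = 40.2 kPa, so the stress path crosses the preconsolidation pressure — recompression up to σ'_p, then virgin compression beyond:
S_c = H/(1+e₀)·[C_r·log₁₀(σ'_p/σ'_0) + C_c·log₁₀(σ'_f/σ'_p)]
    = 3.5/2.05 × [0.065×log₁₀(40.2/37.29) + 0.28×log₁₀(44.864/40.2)]
    = 1.7073 × [0.0021212 + 0.013348] = 0.02641 m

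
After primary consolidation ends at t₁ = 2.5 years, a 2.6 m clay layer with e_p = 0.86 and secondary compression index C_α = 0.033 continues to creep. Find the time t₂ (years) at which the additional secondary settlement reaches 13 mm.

t₂ ≈ 4.78 years

S_s = C_α·H/(1+e_p)·log₁₀(t₂/t₁) ⇒ log₁₀(t₂/t₁) = S_s·(1+e_p)/(C_α·H).
log₁₀(t₂/t₁) = 0.013 × (1+0.86) / (0.033×2.6) = 0.2818
t₂ = t₁ × 10^0.2818 = 2.5 × 1.913 = 4.784 years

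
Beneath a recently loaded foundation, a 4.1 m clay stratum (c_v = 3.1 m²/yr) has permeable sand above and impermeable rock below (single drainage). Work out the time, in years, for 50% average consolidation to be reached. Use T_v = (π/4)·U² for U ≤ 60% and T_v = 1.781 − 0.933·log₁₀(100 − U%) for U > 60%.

Drainage path length: H_d = H = 4.1 m (single drainage).
U ≤ 60%: T_v = (π/4)·U² = (π/4)×0.5² = 0.19635.
t = T_v·H_d²/c_v = 0.19635×4.1²/3.1 = 1.065 years.

t ≈ 1.06 years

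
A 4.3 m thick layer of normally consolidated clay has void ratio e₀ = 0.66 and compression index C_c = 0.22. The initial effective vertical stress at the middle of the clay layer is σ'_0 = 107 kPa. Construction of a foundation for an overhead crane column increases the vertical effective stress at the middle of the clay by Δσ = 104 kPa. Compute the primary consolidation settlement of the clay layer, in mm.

Final effective stress: σ'_f = σ'_0 + Δσ = 107 + 104 = 211 kPa.
Normally consolidated clay, so the full stress increment lies on the virgin compression line:
S_c = C_c·H/(1+e₀)·log₁₀(σ'_f/σ'_0) = 0.22×4.3/(1+0.66)×log₁₀(211/107)
    = 0.56988 × 0.2949 = 0.1681 m

S_c ≈ 168 mm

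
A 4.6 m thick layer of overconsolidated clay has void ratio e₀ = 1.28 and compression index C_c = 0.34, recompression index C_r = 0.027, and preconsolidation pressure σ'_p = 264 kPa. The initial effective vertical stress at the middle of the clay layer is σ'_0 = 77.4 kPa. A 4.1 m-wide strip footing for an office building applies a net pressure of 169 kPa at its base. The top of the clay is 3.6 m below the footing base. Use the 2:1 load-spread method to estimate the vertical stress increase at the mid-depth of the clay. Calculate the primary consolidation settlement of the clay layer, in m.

S_c ≈ 0.0151 m

Mid-depth of clay below the footing base: z = 3.6 + 4.6/2 = 5.9 m.
Stress increase at mid-clay by the 2:1 spreading method:
Δσ = qB/(B+z) = 169×4.1/(4.1+5.9) = 69.29 kPa
Final effective stress: σ'_f = 77.4 + 69.29 = 146.69 kPa.
σ'_f = 146.69 ≤ σ'_p = 264 kPa, so the clay remains overconsolidated and only the recompression index applies:
S_c = C_r·H/(1+e₀)·log₁₀(σ'_f/σ'_0) = 0.027×4.6/2.28×log₁₀(146.69/77.4)
    = 0.054473 × 0.27766 = 0.01512 m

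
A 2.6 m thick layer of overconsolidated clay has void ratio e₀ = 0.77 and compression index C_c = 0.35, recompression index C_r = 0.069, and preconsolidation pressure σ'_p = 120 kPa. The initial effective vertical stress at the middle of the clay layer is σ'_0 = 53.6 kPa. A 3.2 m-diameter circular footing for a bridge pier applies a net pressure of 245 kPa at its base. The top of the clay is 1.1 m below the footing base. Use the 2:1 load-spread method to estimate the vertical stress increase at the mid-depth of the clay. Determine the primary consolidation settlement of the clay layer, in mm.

Mid-depth of clay below the footing base: z = 1.1 + 2.6/2 = 2.4 m.
Stress increase at mid-clay by the 2:1 spreading method:
Δσ ≈ qD²/(D+z)² = 245×3.2²/(3.2+2.4)² = 80 kPa
Final effective stress: σ'_f = 53.6 + 80 = 133.6 kPa.
σ'_f = 133.6 > σ'_p = 120 kPa, so the stress path crosses the preconsolidation pressure — recompression up to σ'_p, then virgin compression beyond:
S_c = H/(1+e₀)·[C_r·log₁₀(σ'_p/σ'_0) + C_c·log₁₀(σ'_f/σ'_p)]
    = 2.6/1.77 × [0.069×log₁₀(120/53.6) + 0.35×log₁₀(133.6/120)]
    = 1.4689 × [0.024151 + 0.016319] = 0.05945 m

S_c ≈ 59.4 mm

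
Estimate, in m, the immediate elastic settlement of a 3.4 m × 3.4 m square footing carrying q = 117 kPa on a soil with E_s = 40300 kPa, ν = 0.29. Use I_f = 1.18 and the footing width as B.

Immediate (elastic) settlement: S_e = q·B·(1−ν²)/E_s · I_f.
S_e = 117 × 3.4 × (1 − 0.29²) / 40300 × 1.18
    = 117 × 3.4 × 0.9159 / 40300 × 1.18
    = 0.01067 m

S_e ≈ 0.0107 m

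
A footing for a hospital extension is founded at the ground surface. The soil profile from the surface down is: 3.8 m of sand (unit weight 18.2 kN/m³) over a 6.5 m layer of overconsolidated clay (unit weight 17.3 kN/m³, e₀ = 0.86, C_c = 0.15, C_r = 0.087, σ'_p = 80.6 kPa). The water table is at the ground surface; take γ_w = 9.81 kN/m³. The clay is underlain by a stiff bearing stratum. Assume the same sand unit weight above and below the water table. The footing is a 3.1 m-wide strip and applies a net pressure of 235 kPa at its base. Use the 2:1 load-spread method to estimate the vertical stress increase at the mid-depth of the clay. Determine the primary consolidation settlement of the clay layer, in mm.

Mid-depth of clay below the ground surface: z = 3.8 + 6.5/2 = 7.05 m.
Total vertical stress at mid-clay: σ_v = 18.2×3.8 + 17.3×3.25 = 125.38 kPa.
Pore pressure: u = 9.81×(7.05 − 0) = 69.16 kPa.
Initial effective stress: σ'_0 = σ_v − u = 125.38 − 69.16 = 56.22 kPa.
Stress increase at mid-clay by the 2:1 spreading method:
Δσ = qB/(B+z) = 235×3.1/(3.1+7.05) = 71.773 kPa
Final effective stress: σ'_f = 56.22 + 71.773 = 127.99 kPa.
σ'_f = 127.99 > σ'_p = 80.6 kPa, so the stress path crosses the preconsolidation pressure — recompression up to σ'_p, then virgin compression beyond:
S_c = H/(1+e₀)·[C_r·log₁₀(σ'_p/σ'_0) + C_c·log₁₀(σ'_f/σ'_p)]
    = 6.5/1.86 × [0.087×log₁₀(80.6/56.22) + 0.15×log₁₀(127.99/80.6)]
    = 3.4946 × [0.013611 + 0.030126] = 0.1528 m

S_c ≈ 153 mm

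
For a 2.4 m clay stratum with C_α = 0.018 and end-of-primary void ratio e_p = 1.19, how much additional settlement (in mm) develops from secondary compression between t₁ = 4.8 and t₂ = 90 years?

S_s ≈ 25.1 mm

Secondary compression: S_s = C_α·H/(1+e_p)·log₁₀(t₂/t₁)
S_s = 0.018×2.4/(1+1.19)×log₁₀(90/4.8)
    = 0.01973 × 1.273 = 0.02511 m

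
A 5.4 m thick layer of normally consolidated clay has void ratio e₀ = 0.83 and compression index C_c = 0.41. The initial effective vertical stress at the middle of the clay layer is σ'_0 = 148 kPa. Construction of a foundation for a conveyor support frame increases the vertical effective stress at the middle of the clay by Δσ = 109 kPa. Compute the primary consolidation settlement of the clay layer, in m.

S_c ≈ 0.29 m

Final effective stress: σ'_f = σ'_0 + Δσ = 148 + 109 = 257 kPa.
Normally consolidated clay, so the full stress increment lies on the virgin compression line:
S_c = C_c·H/(1+e₀)·log₁₀(σ'_f/σ'_0) = 0.41×5.4/(1+0.83)×log₁₀(257/148)
    = 1.2098 × 0.23967 = 0.29 m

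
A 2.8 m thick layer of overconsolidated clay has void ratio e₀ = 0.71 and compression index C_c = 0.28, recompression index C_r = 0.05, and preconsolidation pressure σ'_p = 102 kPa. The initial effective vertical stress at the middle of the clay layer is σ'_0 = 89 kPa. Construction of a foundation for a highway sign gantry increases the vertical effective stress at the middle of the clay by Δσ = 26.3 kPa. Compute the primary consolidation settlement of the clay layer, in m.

S_c ≈ 0.0293 m

Final effective stress: σ'_f = 89 + 26.3 = 115.3 kPa.
σ'_f = 115.3 > σ'_p = 102 kPa, so the stress path crosses the preconsolidation pressure — recompression up to σ'_p, then virgin compression beyond:
S_c = H/(1+e₀)·[C_r·log₁₀(σ'_p/σ'_0) + C_c·log₁₀(σ'_f/σ'_p)]
    = 2.8/1.71 × [0.05×log₁₀(102/89) + 0.28×log₁₀(115.3/102)]
    = 1.6374 × [0.0029605 + 0.014904] = 0.02925 m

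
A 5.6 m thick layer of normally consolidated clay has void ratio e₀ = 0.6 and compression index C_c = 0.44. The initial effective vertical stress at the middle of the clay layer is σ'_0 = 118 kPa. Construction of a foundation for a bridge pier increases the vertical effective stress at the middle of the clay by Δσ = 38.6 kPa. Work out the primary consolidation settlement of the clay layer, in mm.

Final effective stress: σ'_f = σ'_0 + Δσ = 118 + 38.6 = 156.6 kPa.
Normally consolidated clay, so the full stress increment lies on the virgin compression line:
S_c = C_c·H/(1+e₀)·log₁₀(σ'_f/σ'_0) = 0.44×5.6/(1+0.6)×log₁₀(156.6/118)
    = 1.54 × 0.12291 = 0.1893 m

S_c ≈ 189 mm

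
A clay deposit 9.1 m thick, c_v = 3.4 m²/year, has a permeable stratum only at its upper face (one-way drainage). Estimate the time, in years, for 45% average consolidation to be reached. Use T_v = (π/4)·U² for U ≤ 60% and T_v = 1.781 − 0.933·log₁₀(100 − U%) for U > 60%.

t ≈ 3.87 years

Drainage path length: H_d = H = 9.1 m (single drainage).
U ≤ 60%: T_v = (π/4)·U² = (π/4)×0.45² = 0.15904.
t = T_v·H_d²/c_v = 0.15904×9.1²/3.4 = 3.874 years.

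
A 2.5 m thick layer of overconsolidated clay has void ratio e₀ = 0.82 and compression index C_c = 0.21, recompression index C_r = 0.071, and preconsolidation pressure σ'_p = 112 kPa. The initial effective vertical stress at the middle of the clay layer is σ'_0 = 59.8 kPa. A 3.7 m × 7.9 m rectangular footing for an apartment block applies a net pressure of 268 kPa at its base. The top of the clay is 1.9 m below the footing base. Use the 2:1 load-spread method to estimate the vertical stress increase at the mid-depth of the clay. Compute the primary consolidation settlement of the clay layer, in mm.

S_c ≈ 73.8 mm

Mid-depth of clay below the footing base: z = 1.9 + 2.5/2 = 3.15 m.
Stress increase at mid-clay by the 2:1 spreading method:
Δσ = qBL/((B+z)(L+z)) = 268×3.7×7.9/((3.7+3.15)(7.9+3.15)) = 103.49 kPa
Final effective stress: σ'_f = 59.8 + 103.49 = 163.29 kPa.
σ'_f = 163.29 > σ'_p = 112 kPa, so the stress path crosses the preconsolidation pressure — recompression up to σ'_p, then virgin compression beyond:
S_c = H/(1+e₀)·[C_r·log₁₀(σ'_p/σ'_0) + C_c·log₁₀(σ'_f/σ'_p)]
    = 2.5/1.82 × [0.071×log₁₀(112/59.8) + 0.21×log₁₀(163.29/112)]
    = 1.3736 × [0.019349 + 0.034386] = 0.07381 m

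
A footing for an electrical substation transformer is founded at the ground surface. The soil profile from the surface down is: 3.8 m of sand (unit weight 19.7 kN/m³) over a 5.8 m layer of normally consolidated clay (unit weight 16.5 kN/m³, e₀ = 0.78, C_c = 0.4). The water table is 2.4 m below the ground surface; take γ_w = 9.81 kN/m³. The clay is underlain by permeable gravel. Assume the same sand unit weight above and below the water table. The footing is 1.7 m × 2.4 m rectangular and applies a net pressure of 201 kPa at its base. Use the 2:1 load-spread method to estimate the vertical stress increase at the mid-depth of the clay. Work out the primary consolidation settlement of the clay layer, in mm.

Mid-depth of clay below the ground surface: z = 3.8 + 5.8/2 = 6.7 m.
Total vertical stress at mid-clay: σ_v = 19.7×3.8 + 16.5×2.9 = 122.71 kPa.
Pore pressure: u = 9.81×(6.7 − 2.4) = 42.183 kPa.
Initial effective stress: σ'_0 = σ_v − u = 122.71 − 42.183 = 80.527 kPa.
Stress increase at mid-clay by the 2:1 spreading method:
Δσ = qBL/((B+z)(L+z)) = 201×1.7×2.4/((1.7+6.7)(2.4+6.7)) = 10.728 kPa
Final effective stress: σ'_f = σ'_0 + Δσ = 80.527 + 10.728 = 91.255 kPa.
Normally consolidated clay, so the full stress increment lies on the virgin compression line:
S_c = C_c·H/(1+e₀)·log₁₀(σ'_f/σ'_0) = 0.4×5.8/(1+0.78)×log₁₀(91.255/80.527)
    = 1.3034 × 0.054315 = 0.07079 m

S_c ≈ 70.8 mm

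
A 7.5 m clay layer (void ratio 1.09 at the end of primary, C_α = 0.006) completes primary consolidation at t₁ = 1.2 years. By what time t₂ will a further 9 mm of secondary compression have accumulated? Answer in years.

S_s = C_α·H/(1+e_p)·log₁₀(t₂/t₁) ⇒ log₁₀(t₂/t₁) = S_s·(1+e_p)/(C_α·H).
log₁₀(t₂/t₁) = 0.009 × (1+1.09) / (0.006×7.5) = 0.418
t₂ = t₁ × 10^0.418 = 1.2 × 2.618 = 3.142 years

t₂ ≈ 3.14 years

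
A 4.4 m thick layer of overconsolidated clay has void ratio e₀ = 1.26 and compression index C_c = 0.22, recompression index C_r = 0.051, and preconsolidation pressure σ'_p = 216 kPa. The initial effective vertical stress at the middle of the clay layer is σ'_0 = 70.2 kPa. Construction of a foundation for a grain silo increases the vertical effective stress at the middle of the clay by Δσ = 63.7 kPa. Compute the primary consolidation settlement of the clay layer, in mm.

Final effective stress: σ'_f = 70.2 + 63.7 = 133.9 kPa.
σ'_f = 133.9 ≤ σ'_p = 216 kPa, so the clay remains overconsolidated and only the recompression index applies:
S_c = C_r·H/(1+e₀)·log₁₀(σ'_f/σ'_0) = 0.051×4.4/2.26×log₁₀(133.9/70.2)
    = 0.099292 × 0.28044 = 0.02785 m

S_c ≈ 27.8 mm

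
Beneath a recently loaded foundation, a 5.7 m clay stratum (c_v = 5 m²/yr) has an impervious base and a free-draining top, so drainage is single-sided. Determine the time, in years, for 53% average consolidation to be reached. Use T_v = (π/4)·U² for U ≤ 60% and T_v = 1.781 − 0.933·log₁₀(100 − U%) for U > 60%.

t ≈ 1.43 years

Drainage path length: H_d = H = 5.7 m (single drainage).
U ≤ 60%: T_v = (π/4)·U² = (π/4)×0.53² = 0.22062.
t = T_v·H_d²/c_v = 0.22062×5.7²/5 = 1.434 years.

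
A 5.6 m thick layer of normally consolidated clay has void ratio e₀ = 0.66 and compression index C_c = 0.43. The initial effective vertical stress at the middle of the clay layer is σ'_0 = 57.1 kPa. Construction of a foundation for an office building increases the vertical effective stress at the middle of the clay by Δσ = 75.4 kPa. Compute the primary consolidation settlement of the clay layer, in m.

Final effective stress: σ'_f = σ'_0 + Δσ = 57.1 + 75.4 = 132.5 kPa.
Normally consolidated clay, so the full stress increment lies on the virgin compression line:
S_c = C_c·H/(1+e₀)·log₁₀(σ'_f/σ'_0) = 0.43×5.6/(1+0.66)×log₁₀(132.5/57.1)
    = 1.4506 × 0.36558 = 0.5303 m

S_c ≈ 0.53 m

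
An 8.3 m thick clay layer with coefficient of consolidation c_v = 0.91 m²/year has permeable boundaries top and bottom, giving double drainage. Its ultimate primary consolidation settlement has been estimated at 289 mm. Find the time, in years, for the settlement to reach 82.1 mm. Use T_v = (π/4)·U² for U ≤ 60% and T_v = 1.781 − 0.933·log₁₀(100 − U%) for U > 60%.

t ≈ 1.2 years

Drainage path length: H_d = H/2 = 4.15 m (double drainage).
U = S(t)/S_ult = 82.1/289 = 0.2841.
U ≤ 60%: T_v = (π/4)·U² = (π/4)×0.28408² = 0.063384.
t = T_v·H_d²/c_v = 0.063384×4.15²/0.91 = 1.2 years.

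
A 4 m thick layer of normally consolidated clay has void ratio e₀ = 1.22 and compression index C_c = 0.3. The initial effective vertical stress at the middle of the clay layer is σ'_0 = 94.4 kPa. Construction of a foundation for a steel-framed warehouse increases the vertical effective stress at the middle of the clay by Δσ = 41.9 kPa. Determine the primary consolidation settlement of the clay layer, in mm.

Final effective stress: σ'_f = σ'_0 + Δσ = 94.4 + 41.9 = 136.3 kPa.
Normally consolidated clay, so the full stress increment lies on the virgin compression line:
S_c = C_c·H/(1+e₀)·log₁₀(σ'_f/σ'_0) = 0.3×4/(1+1.22)×log₁₀(136.3/94.4)
    = 0.54054 × 0.15952 = 0.08623 m

S_c ≈ 86.2 mm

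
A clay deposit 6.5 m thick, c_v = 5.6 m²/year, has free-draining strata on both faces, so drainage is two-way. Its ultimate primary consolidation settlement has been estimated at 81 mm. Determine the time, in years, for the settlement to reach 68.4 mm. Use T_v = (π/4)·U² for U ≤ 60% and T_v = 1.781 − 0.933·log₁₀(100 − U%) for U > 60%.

t ≈ 1.26 years

Drainage path length: H_d = H/2 = 3.25 m (double drainage).
U = S(t)/S_ult = 68.4/81 = 0.8444.
U > 60%: T_v = 1.781 − 0.933·log₁₀(100 − 84.444) = 0.66897.
t = T_v·H_d²/c_v = 0.66897×3.25²/5.6 = 1.262 years.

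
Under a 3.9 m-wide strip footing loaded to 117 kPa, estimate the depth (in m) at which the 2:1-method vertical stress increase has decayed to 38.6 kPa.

2:1 spreading — at depth z the loaded area has grown by z in each plan dimension:
qB/(B+z) = Δσ_z ⇒ z = qB/Δσ_z − B = 117×3.9/38.6 − 3.9 = 7.921 m

z ≈ 7.92 m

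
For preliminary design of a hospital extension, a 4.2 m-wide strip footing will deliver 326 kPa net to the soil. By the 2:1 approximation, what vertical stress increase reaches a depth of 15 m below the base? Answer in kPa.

By the 2:1 method the load spreads at 1 horizontal : 2 vertical, so at depth z the loaded area has grown by z in each plan dimension:
Δσ = qB/(B+z) = 326×4.2/(4.2+15) = 71.312 kPa

Δσ_z ≈ 71.3 kPa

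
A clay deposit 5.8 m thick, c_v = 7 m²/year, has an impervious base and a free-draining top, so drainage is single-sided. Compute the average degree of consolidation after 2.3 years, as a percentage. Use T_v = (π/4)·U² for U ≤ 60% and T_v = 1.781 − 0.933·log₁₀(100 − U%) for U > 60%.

U ≈ 75.1 %

Drainage path length: H_d = H = 5.8 m (single drainage).
T_v = c_v·t/H_d² = 7×2.3/5.8² = 0.4786.
T_v = 0.4786 corresponds to the U > 60% branch:
U = 1 − 10^((1.781 − T_v)/0.933)/100 = 0.7512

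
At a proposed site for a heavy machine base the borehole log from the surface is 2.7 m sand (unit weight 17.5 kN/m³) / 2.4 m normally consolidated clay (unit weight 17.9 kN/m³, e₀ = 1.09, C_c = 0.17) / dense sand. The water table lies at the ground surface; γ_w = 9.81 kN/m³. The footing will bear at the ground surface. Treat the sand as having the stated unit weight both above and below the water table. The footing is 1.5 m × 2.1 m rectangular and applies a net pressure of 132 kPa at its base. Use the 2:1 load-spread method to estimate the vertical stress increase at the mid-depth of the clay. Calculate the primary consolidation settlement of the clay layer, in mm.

S_c ≈ 29.8 mm

Mid-depth of clay below the ground surface: z = 2.7 + 2.4/2 = 3.9 m.
Total vertical stress at mid-clay: σ_v = 17.5×2.7 + 17.9×1.2 = 68.73 kPa.
Pore pressure: u = 9.81×(3.9 − 0) = 38.259 kPa.
Initial effective stress: σ'_0 = σ_v − u = 68.73 − 38.259 = 30.471 kPa.
Stress increase at mid-clay by the 2:1 spreading method:
Δσ = qBL/((B+z)(L+z)) = 132×1.5×2.1/((1.5+3.9)(2.1+3.9)) = 12.833 kPa
Final effective stress: σ'_f = σ'_0 + Δσ = 30.471 + 12.833 = 43.304 kPa.
Normally consolidated clay, so the full stress increment lies on the virgin compression line:
S_c = C_c·H/(1+e₀)·log₁₀(σ'_f/σ'_0) = 0.17×2.4/(1+1.09)×log₁₀(43.304/30.471)
    = 0.19522 × 0.15264 = 0.0298 m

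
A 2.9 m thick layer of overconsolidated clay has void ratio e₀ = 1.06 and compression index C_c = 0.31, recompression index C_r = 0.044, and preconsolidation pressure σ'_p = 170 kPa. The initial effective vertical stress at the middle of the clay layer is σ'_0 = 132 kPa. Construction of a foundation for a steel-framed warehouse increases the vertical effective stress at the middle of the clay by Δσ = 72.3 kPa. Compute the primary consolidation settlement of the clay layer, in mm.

S_c ≈ 41.6 mm

Final effective stress: σ'_f = 132 + 72.3 = 204.3 kPa.
σ'_f = 204.3 > σ'_p = 170 kPa, so the stress path crosses the preconsolidation pressure — recompression up to σ'_p, then virgin compression beyond:
S_c = H/(1+e₀)·[C_r·log₁₀(σ'_p/σ'_0) + C_c·log₁₀(σ'_f/σ'_p)]
    = 2.9/2.06 × [0.044×log₁₀(170/132) + 0.31×log₁₀(204.3/170)]
    = 1.4078 × [0.0048345 + 0.024744] = 0.04164 m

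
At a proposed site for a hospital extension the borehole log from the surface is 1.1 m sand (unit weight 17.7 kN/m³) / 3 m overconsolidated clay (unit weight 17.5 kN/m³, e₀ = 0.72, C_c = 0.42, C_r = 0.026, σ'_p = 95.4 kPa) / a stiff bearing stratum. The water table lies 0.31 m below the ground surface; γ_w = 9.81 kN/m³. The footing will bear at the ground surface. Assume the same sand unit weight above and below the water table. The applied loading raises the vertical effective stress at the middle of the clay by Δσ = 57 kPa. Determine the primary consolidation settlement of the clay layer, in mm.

S_c ≈ 24.4 mm

Mid-depth of clay below the ground surface: z = 1.1 + 3/2 = 2.6 m.
Total vertical stress at mid-clay: σ_v = 17.7×1.1 + 17.5×1.5 = 45.72 kPa.
Pore pressure: u = 9.81×(2.6 − 0.31) = 22.465 kPa.
Initial effective stress: σ'_0 = σ_v − u = 45.72 − 22.465 = 23.255 kPa.
Final effective stress: σ'_f = 23.255 + 57 = 80.255 kPa.
σ'_f = 80.255 ≤ σ'_p = 95.4 kPa, so the clay remains overconsolidated and only the recompression index applies:
S_c = C_r·H/(1+e₀)·log₁₀(σ'_f/σ'_0) = 0.026×3/1.72×log₁₀(80.255/23.255)
    = 0.045349 × 0.53796 = 0.0244 m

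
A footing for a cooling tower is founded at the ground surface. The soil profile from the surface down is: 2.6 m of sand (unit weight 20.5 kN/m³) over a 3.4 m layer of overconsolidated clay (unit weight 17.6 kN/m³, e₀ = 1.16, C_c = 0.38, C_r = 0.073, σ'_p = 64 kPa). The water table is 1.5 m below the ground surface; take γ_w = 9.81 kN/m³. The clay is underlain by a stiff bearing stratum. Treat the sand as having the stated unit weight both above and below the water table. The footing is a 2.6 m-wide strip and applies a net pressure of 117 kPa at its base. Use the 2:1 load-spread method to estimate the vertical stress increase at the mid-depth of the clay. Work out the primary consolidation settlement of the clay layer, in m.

S_c ≈ 0.122 m

Mid-depth of clay below the ground surface: z = 2.6 + 3.4/2 = 4.3 m.
Total vertical stress at mid-clay: σ_v = 20.5×2.6 + 17.6×1.7 = 83.22 kPa.
Pore pressure: u = 9.81×(4.3 − 1.5) = 27.468 kPa.
Initial effective stress: σ'_0 = σ_v − u = 83.22 − 27.468 = 55.752 kPa.
Stress increase at mid-clay by the 2:1 spreading method:
Δσ = qB/(B+z) = 117×2.6/(2.6+4.3) = 44.087 kPa
Final effective stress: σ'_f = 55.752 + 44.087 = 99.839 kPa.
σ'_f = 99.839 > σ'_p = 64 kPa, so the stress path crosses the preconsolidation pressure — recompression up to σ'_p, then virgin compression beyond:
S_c = H/(1+e₀)·[C_r·log₁₀(σ'_p/σ'_0) + C_c·log₁₀(σ'_f/σ'_p)]
    = 3.4/2.16 × [0.073×log₁₀(64/55.752) + 0.38×log₁₀(99.839/64)]
    = 1.5741 × [0.0043741 + 0.073386] = 0.1224 m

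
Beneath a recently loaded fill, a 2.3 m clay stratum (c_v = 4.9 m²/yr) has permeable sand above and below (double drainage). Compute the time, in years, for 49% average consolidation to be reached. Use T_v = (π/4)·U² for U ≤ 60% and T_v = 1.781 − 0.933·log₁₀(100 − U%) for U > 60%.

Drainage path length: H_d = H/2 = 1.15 m (double drainage).
U ≤ 60%: T_v = (π/4)·U² = (π/4)×0.49² = 0.18857.
t = T_v·H_d²/c_v = 0.18857×1.15²/4.9 = 0.05089 years.

t ≈ 0.0509 years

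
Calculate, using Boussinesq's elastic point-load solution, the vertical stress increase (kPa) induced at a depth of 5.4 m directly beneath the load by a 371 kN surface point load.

Boussinesq vertical stress below a point load on an elastic half-space:
Δσ_z = 3P/(2πz²) · [1 + (r/z)²]^(−5/2)
r/z = 0/5.4 = 0; [1+(r/z)²]^(−5/2) = 1.
Δσ_z = 3×371/(2π×5.4²) × 1 = 6.0747 × 1 = 6.075 kPa

Δσ_z ≈ 6.07 kPa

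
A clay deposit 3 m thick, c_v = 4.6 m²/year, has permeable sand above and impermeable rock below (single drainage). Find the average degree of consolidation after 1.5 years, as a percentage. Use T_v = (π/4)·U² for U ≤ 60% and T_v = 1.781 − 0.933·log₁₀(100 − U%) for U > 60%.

U ≈ 87.8 %

Drainage path length: H_d = H = 3 m (single drainage).
T_v = c_v·t/H_d² = 4.6×1.5/3² = 0.76667.
T_v = 0.76667 corresponds to the U > 60% branch:
U = 1 − 10^((1.781 − T_v)/0.933)/100 = 0.8778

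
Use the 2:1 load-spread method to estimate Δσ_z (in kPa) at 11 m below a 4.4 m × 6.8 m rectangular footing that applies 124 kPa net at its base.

By the 2:1 method the load spreads at 1 horizontal : 2 vertical, so at depth z the loaded area has grown by z in each plan dimension:
Δσ = qBL/((B+z)(L+z)) = 124×4.4×6.8/((4.4+11)(6.8+11)) = 13.535 kPa

Δσ_z ≈ 13.5 kPa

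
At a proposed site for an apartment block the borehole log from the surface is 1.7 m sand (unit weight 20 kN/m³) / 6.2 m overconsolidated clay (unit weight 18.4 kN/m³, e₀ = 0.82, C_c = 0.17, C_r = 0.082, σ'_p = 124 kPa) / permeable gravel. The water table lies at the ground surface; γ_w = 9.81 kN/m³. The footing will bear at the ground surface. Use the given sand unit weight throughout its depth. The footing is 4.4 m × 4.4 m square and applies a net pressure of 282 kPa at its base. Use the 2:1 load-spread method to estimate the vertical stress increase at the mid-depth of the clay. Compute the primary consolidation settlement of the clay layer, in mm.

S_c ≈ 110 mm

Mid-depth of clay below the ground surface: z = 1.7 + 6.2/2 = 4.8 m.
Total vertical stress at mid-clay: σ_v = 20×1.7 + 18.4×3.1 = 91.04 kPa.
Pore pressure: u = 9.81×(4.8 − 0) = 47.088 kPa.
Initial effective stress: σ'_0 = σ_v − u = 91.04 − 47.088 = 43.952 kPa.
Stress increase at mid-clay by the 2:1 spreading method:
Δσ = qBL/((B+z)(L+z)) = 282×4.4×4.4/((4.4+4.8)(4.4+4.8)) = 64.503 kPa
Final effective stress: σ'_f = 43.952 + 64.503 = 108.45 kPa.
σ'_f = 108.45 ≤ σ'_p = 124 kPa, so the clay remains overconsolidated and only the recompression index applies:
S_c = C_r·H/(1+e₀)·log₁₀(σ'_f/σ'_0) = 0.082×6.2/1.82×log₁₀(108.45/43.952)
    = 0.27934 × 0.39225 = 0.1096 m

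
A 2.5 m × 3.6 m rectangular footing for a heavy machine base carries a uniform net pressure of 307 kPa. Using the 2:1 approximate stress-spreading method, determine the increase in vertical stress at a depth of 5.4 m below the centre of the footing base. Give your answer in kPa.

By the 2:1 method the load spreads at 1 horizontal : 2 vertical, so at depth z the loaded area has grown by z in each plan dimension:
Δσ = qBL/((B+z)(L+z)) = 307×2.5×3.6/((2.5+5.4)(3.6+5.4)) = 38.861 kPa

Δσ_z ≈ 38.9 kPa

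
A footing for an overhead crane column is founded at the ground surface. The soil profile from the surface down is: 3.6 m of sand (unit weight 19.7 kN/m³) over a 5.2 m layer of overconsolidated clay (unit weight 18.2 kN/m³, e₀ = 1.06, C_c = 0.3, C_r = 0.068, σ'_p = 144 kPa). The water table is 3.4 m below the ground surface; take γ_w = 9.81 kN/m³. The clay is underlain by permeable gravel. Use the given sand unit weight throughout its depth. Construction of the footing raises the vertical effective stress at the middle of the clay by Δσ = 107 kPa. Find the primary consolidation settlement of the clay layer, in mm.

Mid-depth of clay below the ground surface: z = 3.6 + 5.2/2 = 6.2 m.
Total vertical stress at mid-clay: σ_v = 19.7×3.6 + 18.2×2.6 = 118.24 kPa.
Pore pressure: u = 9.81×(6.2 − 3.4) = 27.468 kPa.
Initial effective stress: σ'_0 = σ_v − u = 118.24 − 27.468 = 90.772 kPa.
Final effective stress: σ'_f = 90.772 + 107 = 197.77 kPa.
σ'_f = 197.77 > σ'_p = 144 kPa, so the stress path crosses the preconsolidation pressure — recompression up to σ'_p, then virgin compression beyond:
S_c = H/(1+e₀)·[C_r·log₁₀(σ'_p/σ'_0) + C_c·log₁₀(σ'_f/σ'_p)]
    = 5.2/2.06 × [0.068×log₁₀(144/90.772) + 0.3×log₁₀(197.77/144)]
    = 2.5243 × [0.013628 + 0.041339] = 0.1388 m

S_c ≈ 139 mm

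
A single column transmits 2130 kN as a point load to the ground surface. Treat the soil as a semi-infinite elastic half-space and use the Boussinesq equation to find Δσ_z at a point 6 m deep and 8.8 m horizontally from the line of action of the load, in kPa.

Boussinesq vertical stress below a point load on an elastic half-space:
Δσ_z = 3P/(2πz²) · [1 + (r/z)²]^(−5/2)
r/z = 8.8/6 = 1.4667; [1+(r/z)²]^(−5/2) = 0.056734.
Δσ_z = 3×2130/(2π×6²) × 0.056734 = 28.25 × 0.056734 = 1.603 kPa

Δσ_z ≈ 1.6 kPa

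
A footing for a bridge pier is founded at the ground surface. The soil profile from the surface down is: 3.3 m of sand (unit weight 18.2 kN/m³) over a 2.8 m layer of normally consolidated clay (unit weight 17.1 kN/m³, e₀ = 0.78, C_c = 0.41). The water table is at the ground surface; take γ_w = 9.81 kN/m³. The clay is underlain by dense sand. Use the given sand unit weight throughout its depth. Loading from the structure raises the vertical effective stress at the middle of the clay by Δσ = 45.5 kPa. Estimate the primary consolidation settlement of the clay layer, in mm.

S_c ≈ 221 mm

Mid-depth of clay below the ground surface: z = 3.3 + 2.8/2 = 4.7 m.
Total vertical stress at mid-clay: σ_v = 18.2×3.3 + 17.1×1.4 = 84 kPa.
Pore pressure: u = 9.81×(4.7 − 0) = 46.107 kPa.
Initial effective stress: σ'_0 = σ_v − u = 84 − 46.107 = 37.893 kPa.
Final effective stress: σ'_f = σ'_0 + Δσ = 37.893 + 45.5 = 83.393 kPa.
Normally consolidated clay, so the full stress increment lies on the virgin compression line:
S_c = C_c·H/(1+e₀)·log₁₀(σ'_f/σ'_0) = 0.41×2.8/(1+0.78)×log₁₀(83.393/37.893)
    = 0.64494 × 0.34257 = 0.2209 m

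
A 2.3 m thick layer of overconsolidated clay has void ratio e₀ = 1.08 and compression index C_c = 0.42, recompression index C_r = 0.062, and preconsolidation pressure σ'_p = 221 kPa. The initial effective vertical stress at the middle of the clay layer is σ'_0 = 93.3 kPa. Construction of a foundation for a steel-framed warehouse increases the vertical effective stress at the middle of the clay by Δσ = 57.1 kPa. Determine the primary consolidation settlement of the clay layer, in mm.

Final effective stress: σ'_f = 93.3 + 57.1 = 150.4 kPa.
σ'_f = 150.4 ≤ σ'_p = 221 kPa, so the clay remains overconsolidated and only the recompression index applies:
S_c = C_r·H/(1+e₀)·log₁₀(σ'_f/σ'_0) = 0.062×2.3/2.08×log₁₀(150.4/93.3)
    = 0.06856 × 0.20737 = 0.01422 m

S_c ≈ 14.2 mm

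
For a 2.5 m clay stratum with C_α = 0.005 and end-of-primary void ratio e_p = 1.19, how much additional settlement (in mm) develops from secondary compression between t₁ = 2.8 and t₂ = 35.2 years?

Secondary compression: S_s = C_α·H/(1+e_p)·log₁₀(t₂/t₁)
S_s = 0.005×2.5/(1+1.19)×log₁₀(35.2/2.8)
    = 0.005708 × 1.099 = 0.006275 m

S_s ≈ 6.28 mm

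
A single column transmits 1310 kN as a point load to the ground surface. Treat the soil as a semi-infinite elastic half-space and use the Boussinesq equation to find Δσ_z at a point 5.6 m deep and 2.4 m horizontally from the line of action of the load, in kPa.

Boussinesq vertical stress below a point load on an elastic half-space:
Δσ_z = 3P/(2πz²) · [1 + (r/z)²]^(−5/2)
r/z = 2.4/5.6 = 0.42857; [1+(r/z)²]^(−5/2) = 0.65602.
Δσ_z = 3×1310/(2π×5.6²) × 0.65602 = 19.945 × 0.65602 = 13.08 kPa

Δσ_z ≈ 13.1 kPa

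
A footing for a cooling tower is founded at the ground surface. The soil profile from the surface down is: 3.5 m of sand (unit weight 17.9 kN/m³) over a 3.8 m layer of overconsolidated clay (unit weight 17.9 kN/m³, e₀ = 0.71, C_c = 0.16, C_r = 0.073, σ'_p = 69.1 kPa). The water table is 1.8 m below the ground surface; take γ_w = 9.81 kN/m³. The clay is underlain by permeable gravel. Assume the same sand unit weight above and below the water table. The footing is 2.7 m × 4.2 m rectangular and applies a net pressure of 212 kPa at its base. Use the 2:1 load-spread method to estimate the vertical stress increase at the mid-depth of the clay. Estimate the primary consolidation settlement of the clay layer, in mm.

Mid-depth of clay below the ground surface: z = 3.5 + 3.8/2 = 5.4 m.
Total vertical stress at mid-clay: σ_v = 17.9×3.5 + 17.9×1.9 = 96.66 kPa.
Pore pressure: u = 9.81×(5.4 − 1.8) = 35.316 kPa.
Initial effective stress: σ'_0 = σ_v − u = 96.66 − 35.316 = 61.344 kPa.
Stress increase at mid-clay by the 2:1 spreading method:
Δσ = qBL/((B+z)(L+z)) = 212×2.7×4.2/((2.7+5.4)(4.2+5.4)) = 30.917 kPa
Final effective stress: σ'_f = 61.344 + 30.917 = 92.261 kPa.
σ'_f = 92.261 > σ'_p = 69.1 kPa, so the stress path crosses the preconsolidation pressure — recompression up to σ'_p, then virgin compression beyond:
S_c = H/(1+e₀)·[C_r·log₁₀(σ'_p/σ'_0) + C_c·log₁₀(σ'_f/σ'_p)]
    = 3.8/1.71 × [0.073×log₁₀(69.1/61.344) + 0.16×log₁₀(92.261/69.1)]
    = 2.2222 × [0.0037745 + 0.020086] = 0.05302 m

S_c ≈ 53 mm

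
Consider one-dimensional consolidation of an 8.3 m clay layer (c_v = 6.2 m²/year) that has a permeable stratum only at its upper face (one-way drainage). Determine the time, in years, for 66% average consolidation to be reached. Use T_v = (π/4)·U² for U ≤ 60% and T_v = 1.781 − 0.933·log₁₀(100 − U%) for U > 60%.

Drainage path length: H_d = H = 8.3 m (single drainage).
U > 60%: T_v = 1.781 − 0.933·log₁₀(100 − 66) = 0.35213.
t = T_v·H_d²/c_v = 0.35213×8.3²/6.2 = 3.913 years.

t ≈ 3.91 years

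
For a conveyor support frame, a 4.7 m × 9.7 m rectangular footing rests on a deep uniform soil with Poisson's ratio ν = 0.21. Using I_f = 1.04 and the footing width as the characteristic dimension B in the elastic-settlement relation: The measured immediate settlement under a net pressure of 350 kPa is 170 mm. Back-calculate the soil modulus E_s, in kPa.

E_s ≈ 9620 kPa

S_e = q·B·(1−ν²)/E_s · I_f  ⇒  E_s = q·B·(1−ν²)·I_f / S_e.
E_s = 350 × 4.7 × 0.9559 × 1.04 / 0.17 = 9620 kPa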